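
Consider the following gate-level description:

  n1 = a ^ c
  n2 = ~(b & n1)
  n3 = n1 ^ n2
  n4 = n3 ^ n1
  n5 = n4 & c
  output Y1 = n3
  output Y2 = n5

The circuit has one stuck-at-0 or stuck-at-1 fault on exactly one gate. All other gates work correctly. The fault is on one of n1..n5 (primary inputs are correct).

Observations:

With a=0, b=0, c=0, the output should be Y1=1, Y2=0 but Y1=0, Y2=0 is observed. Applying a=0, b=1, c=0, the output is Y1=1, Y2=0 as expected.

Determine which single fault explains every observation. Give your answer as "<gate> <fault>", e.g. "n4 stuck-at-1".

n1 stuck-at-1

Fault-free values for test 1 (a=0, b=0, c=0): n1=0, n2=1, n3=1, n4=1, n5=0, giving Y1=1, Y2=0. Observed Y1=0, Y2=0.
Test 1: faults giving observed Y1=0, Y2=0 are {n1 stuck-at-1, n2 stuck-at-0, n3 stuck-at-0}.
Test 2 (a=0, b=1, c=0): fault-free n1=0, n2=1, n3=1, n4=1, n5=0 → Y1=1, Y2=0; observed Y1=1, Y2=0. Eliminates n2 stuck-at-0, n3 stuck-at-0.
Only n1 stuck-at-1 is consistent with every test.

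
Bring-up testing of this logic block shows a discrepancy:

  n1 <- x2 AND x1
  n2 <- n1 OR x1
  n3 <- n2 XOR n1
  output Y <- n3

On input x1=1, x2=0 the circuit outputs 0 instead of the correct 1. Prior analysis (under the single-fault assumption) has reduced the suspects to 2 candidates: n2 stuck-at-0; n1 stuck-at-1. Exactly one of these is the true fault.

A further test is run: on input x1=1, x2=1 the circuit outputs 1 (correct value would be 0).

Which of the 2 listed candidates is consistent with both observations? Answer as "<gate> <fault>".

Evaluate each candidate on input x1=1, x2=1:
  n2 stuck-at-0: n1=1, n2=0 [stuck-at-0], n3=1 → 1 — matches
  n1 stuck-at-1: n1=1 [stuck-at-1], n2=1, n3=0 → 0 — eliminated
Only n2 stuck-at-0 reproduces the observed 1.

n2 stuck-at-0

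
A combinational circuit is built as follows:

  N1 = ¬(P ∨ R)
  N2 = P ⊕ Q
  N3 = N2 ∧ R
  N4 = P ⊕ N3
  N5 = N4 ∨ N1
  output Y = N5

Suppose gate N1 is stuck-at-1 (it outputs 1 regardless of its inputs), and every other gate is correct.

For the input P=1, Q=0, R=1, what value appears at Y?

Propagate with N1 forced: N1=1 [stuck-at-1], N2=1, N3=1, N4=0, N5=1.
So Y = 1. (Without the fault it would be 0.)

1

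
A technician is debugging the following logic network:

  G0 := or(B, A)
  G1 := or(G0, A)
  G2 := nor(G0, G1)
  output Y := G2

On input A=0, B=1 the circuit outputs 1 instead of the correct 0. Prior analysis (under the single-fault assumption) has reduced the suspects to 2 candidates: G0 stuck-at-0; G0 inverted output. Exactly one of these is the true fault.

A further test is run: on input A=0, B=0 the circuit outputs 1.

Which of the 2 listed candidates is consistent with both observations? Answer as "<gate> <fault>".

G0 stuck-at-0

Evaluate each candidate on input A=0, B=0:
  G0 stuck-at-0: G0=0 [stuck-at-0], G1=0, G2=1 → 1 — matches
  G0 inverted output: G0=1 [inverted output], G1=1, G2=0 → 0 — eliminated
Only G0 stuck-at-0 reproduces the observed 1.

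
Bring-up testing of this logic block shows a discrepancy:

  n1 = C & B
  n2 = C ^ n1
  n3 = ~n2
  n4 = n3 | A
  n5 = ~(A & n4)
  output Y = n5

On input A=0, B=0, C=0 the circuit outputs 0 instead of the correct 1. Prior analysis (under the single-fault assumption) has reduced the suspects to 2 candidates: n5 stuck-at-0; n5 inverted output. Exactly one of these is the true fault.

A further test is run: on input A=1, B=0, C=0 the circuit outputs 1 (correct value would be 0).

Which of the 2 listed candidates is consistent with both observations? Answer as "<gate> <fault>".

n5 inverted output

Evaluate each candidate on input A=1, B=0, C=0:
  n5 stuck-at-0: n1=0, n2=0, n3=1, n4=1, n5=0 [stuck-at-0] → 0 — eliminated
  n5 inverted output: n1=0, n2=0, n3=1, n4=1, n5=1 [inverted output] → 1 — matches
Only n5 inverted output reproduces the observed 1.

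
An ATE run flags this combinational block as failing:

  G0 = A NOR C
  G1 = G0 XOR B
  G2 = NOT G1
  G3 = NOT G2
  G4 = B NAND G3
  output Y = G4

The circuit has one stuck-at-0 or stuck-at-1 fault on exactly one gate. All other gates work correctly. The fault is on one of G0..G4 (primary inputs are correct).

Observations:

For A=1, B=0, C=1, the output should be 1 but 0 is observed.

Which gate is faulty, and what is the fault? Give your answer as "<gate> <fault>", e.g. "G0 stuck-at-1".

Fault-free values for test 1 (A=1, B=0, C=1): G0=0, G1=0, G2=1, G3=0, G4=1, giving Y=1. Observed 0.
Test 1: faults giving observed 0 are {G4 stuck-at-0}.
Only G4 stuck-at-0 is consistent with every test.

G4 stuck-at-0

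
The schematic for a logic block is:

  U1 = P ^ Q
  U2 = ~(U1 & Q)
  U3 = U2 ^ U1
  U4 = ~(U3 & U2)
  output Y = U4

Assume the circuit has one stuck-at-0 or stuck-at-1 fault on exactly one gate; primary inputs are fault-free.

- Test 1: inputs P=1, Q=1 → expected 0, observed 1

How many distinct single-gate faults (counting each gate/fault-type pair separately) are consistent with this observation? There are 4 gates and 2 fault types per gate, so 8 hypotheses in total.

Fault-free: U1=0, U2=1, U3=1, U4=0 → 0. Observed 1.
  U1 stuck-at-0: output 0 ✗
  U1 stuck-at-1: output 1 ✓
  U2 stuck-at-0: output 1 ✓
  U2 stuck-at-1: output 0 ✗
  U3 stuck-at-0: output 1 ✓
  U3 stuck-at-1: output 0 ✗
  U4 stuck-at-0: output 0 ✗
  U4 stuck-at-1: output 1 ✓
Consistent faults: {U1 stuck-at-1, U2 stuck-at-0, U3 stuck-at-0, U4 stuck-at-1} — 4 in all.

4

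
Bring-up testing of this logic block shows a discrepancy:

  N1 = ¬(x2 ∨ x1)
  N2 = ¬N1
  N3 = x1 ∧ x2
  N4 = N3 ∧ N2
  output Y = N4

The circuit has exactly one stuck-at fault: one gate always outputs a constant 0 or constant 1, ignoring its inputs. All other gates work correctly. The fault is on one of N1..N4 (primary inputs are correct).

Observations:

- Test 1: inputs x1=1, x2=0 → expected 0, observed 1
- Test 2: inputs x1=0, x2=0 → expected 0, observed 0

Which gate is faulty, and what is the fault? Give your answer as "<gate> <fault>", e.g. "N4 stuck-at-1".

Fault-free values for test 1 (x1=1, x2=0): N1=0, N2=1, N3=0, N4=0, giving Y=0. Observed 1.
Test 1: faults giving observed 1 are {N3 stuck-at-1, N4 stuck-at-1}.
Test 2 (x1=0, x2=0): fault-free N1=1, N2=0, N3=0, N4=0 → 0; observed 0. Eliminates N4 stuck-at-1.
Only N3 stuck-at-1 is consistent with every test.

N3 stuck-at-1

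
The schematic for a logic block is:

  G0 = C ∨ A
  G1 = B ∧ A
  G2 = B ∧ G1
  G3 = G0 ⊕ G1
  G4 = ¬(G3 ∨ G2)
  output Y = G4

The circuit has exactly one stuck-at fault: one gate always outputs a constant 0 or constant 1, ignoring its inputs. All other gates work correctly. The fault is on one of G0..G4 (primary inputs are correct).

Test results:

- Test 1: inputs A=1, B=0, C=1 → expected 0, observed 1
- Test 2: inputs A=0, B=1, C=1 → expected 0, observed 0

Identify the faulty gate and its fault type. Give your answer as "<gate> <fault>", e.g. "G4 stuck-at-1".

Fault-free values for test 1 (A=1, B=0, C=1): G0=1, G1=0, G2=0, G3=1, G4=0, giving Y=0. Observed 1.
Test 1: faults giving observed 1 are {G0 stuck-at-0, G1 stuck-at-1, G3 stuck-at-0, G4 stuck-at-1}.
Test 2 (A=0, B=1, C=1): fault-free G0=1, G1=0, G2=0, G3=1, G4=0 → 0; observed 0. Eliminates G0 stuck-at-0, G3 stuck-at-0, G4 stuck-at-1.
Only G1 stuck-at-1 is consistent with every test.

G1 stuck-at-1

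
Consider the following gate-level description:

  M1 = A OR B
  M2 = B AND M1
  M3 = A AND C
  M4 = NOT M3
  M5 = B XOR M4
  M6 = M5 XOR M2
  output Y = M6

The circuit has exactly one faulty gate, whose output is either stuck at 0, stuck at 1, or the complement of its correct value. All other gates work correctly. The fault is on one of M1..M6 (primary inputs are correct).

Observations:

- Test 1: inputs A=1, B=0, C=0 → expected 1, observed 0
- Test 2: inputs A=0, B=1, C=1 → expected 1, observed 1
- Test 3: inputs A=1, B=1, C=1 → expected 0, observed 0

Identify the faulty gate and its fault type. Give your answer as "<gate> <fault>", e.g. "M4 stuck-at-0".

M2 stuck-at-1

Fault-free values for test 1 (A=1, B=0, C=0): M1=1, M2=0, M3=0, M4=1, M5=1, M6=1, giving Y=1. Observed 0.
Test 1: faults giving observed 0 are {M2 stuck-at-1, M2 inverted output, M3 stuck-at-1, M3 inverted output, M4 stuck-at-0, M4 inverted output, M5 stuck-at-0, M5 inverted output, M6 stuck-at-0, M6 inverted output}.
Test 2 (A=0, B=1, C=1): fault-free M1=1, M2=1, M3=0, M4=1, M5=0, M6=1 → 1; observed 1. Eliminates M2 inverted output, M3 stuck-at-1, M3 inverted output, M4 stuck-at-0, M4 inverted output, M5 inverted output, M6 stuck-at-0, M6 inverted output.
Test 3 (A=1, B=1, C=1): fault-free M1=1, M2=1, M3=1, M4=0, M5=1, M6=0 → 0; observed 0. Eliminates M5 stuck-at-0.
Only M2 stuck-at-1 is consistent with every test.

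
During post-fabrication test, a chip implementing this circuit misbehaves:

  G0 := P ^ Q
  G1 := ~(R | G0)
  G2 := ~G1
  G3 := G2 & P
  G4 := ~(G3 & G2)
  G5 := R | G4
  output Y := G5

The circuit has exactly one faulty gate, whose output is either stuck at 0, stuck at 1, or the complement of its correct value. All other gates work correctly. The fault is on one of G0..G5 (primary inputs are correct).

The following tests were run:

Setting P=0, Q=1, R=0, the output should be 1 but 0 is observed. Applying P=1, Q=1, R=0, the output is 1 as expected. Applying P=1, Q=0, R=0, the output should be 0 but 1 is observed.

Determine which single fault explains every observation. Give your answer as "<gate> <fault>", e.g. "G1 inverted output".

Fault-free values for test 1 (P=0, Q=1, R=0): G0=1, G1=0, G2=1, G3=0, G4=1, G5=1, giving Y=1. Observed 0.
Test 1: faults giving observed 0 are {G3 stuck-at-1, G3 inverted output, G4 stuck-at-0, G4 inverted output, G5 stuck-at-0, G5 inverted output}.
Test 2 (P=1, Q=1, R=0): fault-free G0=0, G1=1, G2=0, G3=0, G4=1, G5=1 → 1; observed 1. Eliminates G4 stuck-at-0, G4 inverted output, G5 stuck-at-0, G5 inverted output.
Test 3 (P=1, Q=0, R=0): fault-free G0=1, G1=0, G2=1, G3=1, G4=0, G5=0 → 0; observed 1. Eliminates G3 stuck-at-1.
Only G3 inverted output is consistent with every test.

G3 inverted output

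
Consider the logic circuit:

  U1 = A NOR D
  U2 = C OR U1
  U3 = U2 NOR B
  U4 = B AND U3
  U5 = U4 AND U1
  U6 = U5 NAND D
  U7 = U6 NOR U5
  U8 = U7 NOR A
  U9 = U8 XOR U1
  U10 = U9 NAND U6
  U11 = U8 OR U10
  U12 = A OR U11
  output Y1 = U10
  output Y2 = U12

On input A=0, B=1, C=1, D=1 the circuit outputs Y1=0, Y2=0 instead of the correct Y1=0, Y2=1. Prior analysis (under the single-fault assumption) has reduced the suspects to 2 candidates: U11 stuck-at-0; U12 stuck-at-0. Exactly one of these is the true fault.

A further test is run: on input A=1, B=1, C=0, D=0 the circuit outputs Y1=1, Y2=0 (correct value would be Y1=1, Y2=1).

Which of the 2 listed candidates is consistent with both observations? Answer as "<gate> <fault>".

Evaluate each candidate on input A=1, B=1, C=0, D=0:
  U11 stuck-at-0: U1=0, U2=0, U3=0, U4=0, U5=0, U6=1, U7=0, U8=0, U9=0, U10=1, U11=0 [stuck-at-0], U12=1 → Y1=1, Y2=1 — eliminated
  U12 stuck-at-0: U1=0, U2=0, U3=0, U4=0, U5=0, U6=1, U7=0, U8=0, U9=0, U10=1, U11=1, U12=0 [stuck-at-0] → Y1=1, Y2=0 — matches
Only U12 stuck-at-0 reproduces the observed Y1=1, Y2=0.

U12 stuck-at-0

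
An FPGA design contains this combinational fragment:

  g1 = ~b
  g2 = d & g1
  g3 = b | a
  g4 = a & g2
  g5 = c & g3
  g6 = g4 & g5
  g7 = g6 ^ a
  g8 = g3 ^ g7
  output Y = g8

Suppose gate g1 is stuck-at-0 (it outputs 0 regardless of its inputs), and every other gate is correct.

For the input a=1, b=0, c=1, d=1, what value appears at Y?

0

Propagate with g1 forced: g1=0 [stuck-at-0], g2=0, g3=1, g4=0, g5=1, g6=0, g7=1, g8=0.
So Y = 0. (Without the fault it would be 1.)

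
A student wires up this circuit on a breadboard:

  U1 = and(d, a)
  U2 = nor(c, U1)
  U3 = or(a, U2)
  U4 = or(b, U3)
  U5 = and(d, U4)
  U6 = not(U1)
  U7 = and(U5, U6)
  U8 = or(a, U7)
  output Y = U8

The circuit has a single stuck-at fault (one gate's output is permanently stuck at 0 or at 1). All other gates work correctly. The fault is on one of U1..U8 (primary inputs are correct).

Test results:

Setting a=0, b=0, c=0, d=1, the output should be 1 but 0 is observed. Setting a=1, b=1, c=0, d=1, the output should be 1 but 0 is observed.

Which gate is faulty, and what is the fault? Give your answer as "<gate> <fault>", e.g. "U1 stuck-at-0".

Fault-free values for test 1 (a=0, b=0, c=0, d=1): U1=0, U2=1, U3=1, U4=1, U5=1, U6=1, U7=1, U8=1, giving Y=1. Observed 0.
Test 1: faults giving observed 0 are {U1 stuck-at-1, U2 stuck-at-0, U3 stuck-at-0, U4 stuck-at-0, U5 stuck-at-0, U6 stuck-at-0, U7 stuck-at-0, U8 stuck-at-0}.
Test 2 (a=1, b=1, c=0, d=1): fault-free U1=1, U2=0, U3=1, U4=1, U5=1, U6=0, U7=0, U8=1 → 1; observed 0. Eliminates U1 stuck-at-1, U2 stuck-at-0, U3 stuck-at-0, U4 stuck-at-0, U5 stuck-at-0, U6 stuck-at-0, U7 stuck-at-0.
Only U8 stuck-at-0 is consistent with every test.

U8 stuck-at-0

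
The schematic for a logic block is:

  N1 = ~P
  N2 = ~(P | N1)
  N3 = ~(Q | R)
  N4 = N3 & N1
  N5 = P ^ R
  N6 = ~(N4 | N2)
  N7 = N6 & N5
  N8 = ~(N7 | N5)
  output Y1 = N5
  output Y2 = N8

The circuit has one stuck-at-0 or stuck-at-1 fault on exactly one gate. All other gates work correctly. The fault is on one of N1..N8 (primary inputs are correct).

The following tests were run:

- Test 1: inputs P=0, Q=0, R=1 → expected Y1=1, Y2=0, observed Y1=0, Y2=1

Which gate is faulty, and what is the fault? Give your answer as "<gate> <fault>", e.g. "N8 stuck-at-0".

N5 stuck-at-0

Fault-free values for test 1 (P=0, Q=0, R=1): N1=1, N2=0, N3=0, N4=0, N5=1, N6=1, N7=1, N8=0, giving Y1=1, Y2=0. Observed Y1=0, Y2=1.
Test 1: faults giving observed Y1=0, Y2=1 are {N5 stuck-at-0}.
Only N5 stuck-at-0 is consistent with every test.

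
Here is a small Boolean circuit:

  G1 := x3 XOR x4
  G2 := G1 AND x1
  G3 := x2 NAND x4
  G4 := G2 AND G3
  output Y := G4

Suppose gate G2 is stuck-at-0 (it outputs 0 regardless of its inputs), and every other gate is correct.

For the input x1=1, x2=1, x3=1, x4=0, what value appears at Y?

Propagate with G2 forced: G1=1, G2=0 [stuck-at-0], G3=1, G4=0.
So Y = 0. (Without the fault it would be 1.)

0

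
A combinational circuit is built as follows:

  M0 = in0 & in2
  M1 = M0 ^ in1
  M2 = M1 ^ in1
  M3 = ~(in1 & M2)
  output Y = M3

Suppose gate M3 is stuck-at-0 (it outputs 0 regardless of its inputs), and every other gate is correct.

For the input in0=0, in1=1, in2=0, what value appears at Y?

Propagate with M3 forced: M0=0, M1=1, M2=0, M3=0 [stuck-at-0].
So Y = 0. (Without the fault it would be 1.)

0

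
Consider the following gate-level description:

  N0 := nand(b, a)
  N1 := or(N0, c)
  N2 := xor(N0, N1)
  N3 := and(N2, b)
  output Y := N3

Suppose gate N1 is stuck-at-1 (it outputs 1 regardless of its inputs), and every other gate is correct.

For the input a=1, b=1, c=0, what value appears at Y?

1

Propagate with N1 forced: N0=0, N1=1 [stuck-at-1], N2=1, N3=1.
So Y = 1. (Without the fault it would be 0.)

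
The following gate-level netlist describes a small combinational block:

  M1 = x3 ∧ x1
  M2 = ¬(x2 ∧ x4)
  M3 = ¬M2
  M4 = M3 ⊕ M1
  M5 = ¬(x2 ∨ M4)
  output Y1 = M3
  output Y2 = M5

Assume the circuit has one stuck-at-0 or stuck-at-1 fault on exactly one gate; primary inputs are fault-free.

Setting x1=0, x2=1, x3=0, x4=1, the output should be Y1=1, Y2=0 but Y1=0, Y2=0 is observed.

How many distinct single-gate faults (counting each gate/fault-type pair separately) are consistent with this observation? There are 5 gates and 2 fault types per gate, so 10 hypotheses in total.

2

Fault-free: M1=0, M2=0, M3=1, M4=1, M5=0 → Y1=1, Y2=0. Observed Y1=0, Y2=0.
  M1 stuck-at-0: output Y1=1, Y2=0 ✗
  M1 stuck-at-1: output Y1=1, Y2=0 ✗
  M2 stuck-at-0: output Y1=1, Y2=0 ✗
  M2 stuck-at-1: output Y1=0, Y2=0 ✓
  M3 stuck-at-0: output Y1=0, Y2=0 ✓
  M3 stuck-at-1: output Y1=1, Y2=0 ✗
  M4 stuck-at-0: output Y1=1, Y2=0 ✗
  M4 stuck-at-1: output Y1=1, Y2=0 ✗
  M5 stuck-at-0: output Y1=1, Y2=0 ✗
  M5 stuck-at-1: output Y1=1, Y2=1 ✗
Consistent faults: {M2 stuck-at-1, M3 stuck-at-0} — 2 in all.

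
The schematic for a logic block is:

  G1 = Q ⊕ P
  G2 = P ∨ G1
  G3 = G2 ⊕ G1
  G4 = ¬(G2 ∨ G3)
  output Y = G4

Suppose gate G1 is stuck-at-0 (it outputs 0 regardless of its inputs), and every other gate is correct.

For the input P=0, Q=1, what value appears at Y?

Propagate with G1 forced: G1=0 [stuck-at-0], G2=0, G3=0, G4=1.
So Y = 1. (Without the fault it would be 0.)

1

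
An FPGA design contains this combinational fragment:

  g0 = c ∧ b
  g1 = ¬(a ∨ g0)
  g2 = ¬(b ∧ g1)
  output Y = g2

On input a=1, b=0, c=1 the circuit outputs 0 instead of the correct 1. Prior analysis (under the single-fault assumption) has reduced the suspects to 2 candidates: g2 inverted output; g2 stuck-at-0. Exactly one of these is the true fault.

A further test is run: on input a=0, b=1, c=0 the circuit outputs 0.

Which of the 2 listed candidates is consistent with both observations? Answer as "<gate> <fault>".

Evaluate each candidate on input a=0, b=1, c=0:
  g2 inverted output: g0=0, g1=1, g2=1 [inverted output] → 1 — eliminated
  g2 stuck-at-0: g0=0, g1=1, g2=0 [stuck-at-0] → 0 — matches
Only g2 stuck-at-0 reproduces the observed 0.

g2 stuck-at-0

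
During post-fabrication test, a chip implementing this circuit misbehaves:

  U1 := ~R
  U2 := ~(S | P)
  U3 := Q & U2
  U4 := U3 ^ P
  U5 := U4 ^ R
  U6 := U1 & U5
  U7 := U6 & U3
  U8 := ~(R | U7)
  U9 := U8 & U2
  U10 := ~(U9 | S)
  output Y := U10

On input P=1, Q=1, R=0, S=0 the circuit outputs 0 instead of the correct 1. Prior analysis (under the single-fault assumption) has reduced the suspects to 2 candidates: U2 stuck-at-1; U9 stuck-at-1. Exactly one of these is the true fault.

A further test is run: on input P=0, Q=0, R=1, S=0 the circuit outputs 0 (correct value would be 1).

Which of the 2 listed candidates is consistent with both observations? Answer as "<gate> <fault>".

Evaluate each candidate on input P=0, Q=0, R=1, S=0:
  U2 stuck-at-1: U1=0, U2=1 [stuck-at-1], U3=0, U4=0, U5=1, U6=0, U7=0, U8=0, U9=0, U10=1 → 1 — eliminated
  U9 stuck-at-1: U1=0, U2=1, U3=0, U4=0, U5=1, U6=0, U7=0, U8=0, U9=1 [stuck-at-1], U10=0 → 0 — matches
Only U9 stuck-at-1 reproduces the observed 0.

U9 stuck-at-1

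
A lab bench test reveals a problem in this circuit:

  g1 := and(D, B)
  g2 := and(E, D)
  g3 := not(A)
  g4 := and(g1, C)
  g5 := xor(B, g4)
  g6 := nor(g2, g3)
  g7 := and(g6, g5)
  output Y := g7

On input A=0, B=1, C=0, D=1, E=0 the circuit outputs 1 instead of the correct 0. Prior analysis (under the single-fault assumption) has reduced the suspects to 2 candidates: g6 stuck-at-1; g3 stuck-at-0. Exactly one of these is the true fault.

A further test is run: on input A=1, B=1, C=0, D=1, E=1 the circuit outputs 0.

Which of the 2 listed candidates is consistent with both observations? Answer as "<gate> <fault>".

g3 stuck-at-0

Evaluate each candidate on input A=1, B=1, C=0, D=1, E=1:
  g6 stuck-at-1: g1=1, g2=1, g3=0, g4=0, g5=1, g6=1 [stuck-at-1], g7=1 → 1 — eliminated
  g3 stuck-at-0: g1=1, g2=1, g3=0 [stuck-at-0], g4=0, g5=1, g6=0, g7=0 → 0 — matches
Only g3 stuck-at-0 reproduces the observed 0.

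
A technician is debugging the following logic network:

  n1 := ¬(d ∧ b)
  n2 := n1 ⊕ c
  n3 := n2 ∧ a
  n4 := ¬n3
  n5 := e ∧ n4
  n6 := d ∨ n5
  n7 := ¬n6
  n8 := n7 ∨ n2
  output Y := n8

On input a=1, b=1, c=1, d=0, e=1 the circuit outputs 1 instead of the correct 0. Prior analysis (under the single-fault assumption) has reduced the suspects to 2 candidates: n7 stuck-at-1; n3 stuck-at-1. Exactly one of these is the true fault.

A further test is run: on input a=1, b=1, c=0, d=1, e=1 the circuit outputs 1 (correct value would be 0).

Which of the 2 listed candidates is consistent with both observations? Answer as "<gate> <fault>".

n7 stuck-at-1

Evaluate each candidate on input a=1, b=1, c=0, d=1, e=1:
  n7 stuck-at-1: n1=0, n2=0, n3=0, n4=1, n5=1, n6=1, n7=1 [stuck-at-1], n8=1 → 1 — matches
  n3 stuck-at-1: n1=0, n2=0, n3=1 [stuck-at-1], n4=0, n5=0, n6=1, n7=0, n8=0 → 0 — eliminated
Only n7 stuck-at-1 reproduces the observed 1.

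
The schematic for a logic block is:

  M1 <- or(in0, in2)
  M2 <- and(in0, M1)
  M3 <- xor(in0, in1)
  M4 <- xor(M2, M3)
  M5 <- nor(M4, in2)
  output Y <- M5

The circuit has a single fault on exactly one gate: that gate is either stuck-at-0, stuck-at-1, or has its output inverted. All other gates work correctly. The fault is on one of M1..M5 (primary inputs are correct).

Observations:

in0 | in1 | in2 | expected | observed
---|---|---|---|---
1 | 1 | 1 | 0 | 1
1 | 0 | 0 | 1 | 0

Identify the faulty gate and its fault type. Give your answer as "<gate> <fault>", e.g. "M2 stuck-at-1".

Fault-free values for test 1 (in0=1, in1=1, in2=1): M1=1, M2=1, M3=0, M4=1, M5=0, giving Y=0. Observed 1.
Test 1: faults giving observed 1 are {M5 stuck-at-1, M5 inverted output}.
Test 2 (in0=1, in1=0, in2=0): fault-free M1=1, M2=1, M3=1, M4=0, M5=1 → 1; observed 0. Eliminates M5 stuck-at-1.
Only M5 inverted output is consistent with every test.

M5 inverted output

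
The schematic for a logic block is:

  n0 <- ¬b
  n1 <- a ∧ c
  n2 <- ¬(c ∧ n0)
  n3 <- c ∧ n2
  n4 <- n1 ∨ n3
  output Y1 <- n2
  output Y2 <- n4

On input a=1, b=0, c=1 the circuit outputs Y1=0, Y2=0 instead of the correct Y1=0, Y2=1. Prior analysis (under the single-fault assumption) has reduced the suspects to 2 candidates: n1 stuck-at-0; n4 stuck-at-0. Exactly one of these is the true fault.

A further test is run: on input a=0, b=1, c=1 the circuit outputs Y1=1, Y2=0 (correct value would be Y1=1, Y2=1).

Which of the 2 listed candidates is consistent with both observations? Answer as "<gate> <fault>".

Evaluate each candidate on input a=0, b=1, c=1:
  n1 stuck-at-0: n0=0, n1=0 [stuck-at-0], n2=1, n3=1, n4=1 → Y1=1, Y2=1 — eliminated
  n4 stuck-at-0: n0=0, n1=0, n2=1, n3=1, n4=0 [stuck-at-0] → Y1=1, Y2=0 — matches
Only n4 stuck-at-0 reproduces the observed Y1=1, Y2=0.

n4 stuck-at-0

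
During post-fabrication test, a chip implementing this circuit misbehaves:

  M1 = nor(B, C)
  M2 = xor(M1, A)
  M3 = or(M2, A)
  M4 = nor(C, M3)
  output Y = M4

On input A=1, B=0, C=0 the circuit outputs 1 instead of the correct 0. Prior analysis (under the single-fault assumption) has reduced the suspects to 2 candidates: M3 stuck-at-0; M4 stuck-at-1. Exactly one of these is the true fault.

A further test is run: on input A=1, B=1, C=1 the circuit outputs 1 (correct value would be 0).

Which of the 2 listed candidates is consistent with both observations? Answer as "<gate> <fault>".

Evaluate each candidate on input A=1, B=1, C=1:
  M3 stuck-at-0: M1=0, M2=1, M3=0 [stuck-at-0], M4=0 → 0 — eliminated
  M4 stuck-at-1: M1=0, M2=1, M3=1, M4=1 [stuck-at-1] → 1 — matches
Only M4 stuck-at-1 reproduces the observed 1.

M4 stuck-at-1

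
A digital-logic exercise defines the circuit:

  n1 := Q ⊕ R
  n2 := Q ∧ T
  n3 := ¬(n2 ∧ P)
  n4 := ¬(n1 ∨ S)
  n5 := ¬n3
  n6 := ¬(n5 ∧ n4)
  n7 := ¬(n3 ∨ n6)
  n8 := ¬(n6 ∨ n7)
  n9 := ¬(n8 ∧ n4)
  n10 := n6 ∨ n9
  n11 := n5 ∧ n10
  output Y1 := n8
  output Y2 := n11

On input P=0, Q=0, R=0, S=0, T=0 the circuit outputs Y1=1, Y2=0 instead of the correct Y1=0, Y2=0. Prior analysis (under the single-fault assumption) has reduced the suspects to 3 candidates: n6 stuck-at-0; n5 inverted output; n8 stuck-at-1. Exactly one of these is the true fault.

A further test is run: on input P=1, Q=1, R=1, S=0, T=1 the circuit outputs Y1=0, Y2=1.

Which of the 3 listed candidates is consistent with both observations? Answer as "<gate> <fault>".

Evaluate each candidate on input P=1, Q=1, R=1, S=0, T=1:
  n6 stuck-at-0: n1=0, n2=1, n3=0, n4=1, n5=1, n6=0 [stuck-at-0], n7=1, n8=0, n9=1, n10=1, n11=1 → Y1=0, Y2=1 — matches
  n5 inverted output: n1=0, n2=1, n3=0, n4=1, n5=0 [inverted output], n6=1, n7=0, n8=0, n9=1, n10=1, n11=0 → Y1=0, Y2=0 — eliminated
  n8 stuck-at-1: n1=0, n2=1, n3=0, n4=1, n5=1, n6=0, n7=1, n8=1 [stuck-at-1], n9=0, n10=0, n11=0 → Y1=1, Y2=0 — eliminated
Only n6 stuck-at-0 reproduces the observed Y1=0, Y2=1.

n6 stuck-at-0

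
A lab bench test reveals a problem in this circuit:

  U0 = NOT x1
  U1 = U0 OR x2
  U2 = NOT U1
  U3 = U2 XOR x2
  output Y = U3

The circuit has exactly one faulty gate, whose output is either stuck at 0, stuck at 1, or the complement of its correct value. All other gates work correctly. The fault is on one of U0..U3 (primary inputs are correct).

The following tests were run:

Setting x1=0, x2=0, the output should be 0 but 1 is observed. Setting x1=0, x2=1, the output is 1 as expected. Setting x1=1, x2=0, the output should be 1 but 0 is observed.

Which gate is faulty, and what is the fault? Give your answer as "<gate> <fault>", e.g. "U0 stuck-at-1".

U0 inverted output

Fault-free values for test 1 (x1=0, x2=0): U0=1, U1=1, U2=0, U3=0, giving Y=0. Observed 1.
Test 1: faults giving observed 1 are {U0 stuck-at-0, U0 inverted output, U1 stuck-at-0, U1 inverted output, U2 stuck-at-1, U2 inverted output, U3 stuck-at-1, U3 inverted output}.
Test 2 (x1=0, x2=1): fault-free U0=1, U1=1, U2=0, U3=1 → 1; observed 1. Eliminates U1 stuck-at-0, U1 inverted output, U2 stuck-at-1, U2 inverted output, U3 inverted output.
Test 3 (x1=1, x2=0): fault-free U0=0, U1=0, U2=1, U3=1 → 1; observed 0. Eliminates U0 stuck-at-0, U3 stuck-at-1.
Only U0 inverted output is consistent with every test.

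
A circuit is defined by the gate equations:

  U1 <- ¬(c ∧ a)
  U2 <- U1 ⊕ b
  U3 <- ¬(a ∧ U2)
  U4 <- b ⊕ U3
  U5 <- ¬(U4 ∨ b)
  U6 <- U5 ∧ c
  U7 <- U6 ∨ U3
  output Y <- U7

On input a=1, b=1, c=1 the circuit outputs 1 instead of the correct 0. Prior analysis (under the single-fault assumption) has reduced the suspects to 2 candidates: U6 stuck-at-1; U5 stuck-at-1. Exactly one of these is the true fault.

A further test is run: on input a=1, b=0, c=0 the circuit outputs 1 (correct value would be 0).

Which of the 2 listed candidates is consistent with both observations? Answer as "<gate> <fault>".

Evaluate each candidate on input a=1, b=0, c=0:
  U6 stuck-at-1: U1=1, U2=1, U3=0, U4=0, U5=1, U6=1 [stuck-at-1], U7=1 → 1 — matches
  U5 stuck-at-1: U1=1, U2=1, U3=0, U4=0, U5=1 [stuck-at-1], U6=0, U7=0 → 0 — eliminated
Only U6 stuck-at-1 reproduces the observed 1.

U6 stuck-at-1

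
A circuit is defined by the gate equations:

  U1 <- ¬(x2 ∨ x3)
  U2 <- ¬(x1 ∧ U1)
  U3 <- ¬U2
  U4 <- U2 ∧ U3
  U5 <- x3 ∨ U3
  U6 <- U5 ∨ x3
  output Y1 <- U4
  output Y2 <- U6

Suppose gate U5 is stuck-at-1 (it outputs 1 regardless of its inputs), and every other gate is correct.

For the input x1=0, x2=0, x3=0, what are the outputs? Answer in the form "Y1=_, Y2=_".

Y1=0, Y2=1

Propagate with U5 forced: U1=1, U2=1, U3=0, U4=0, U5=1 [stuck-at-1], U6=1.
So the outputs are Y1=0, Y2=1. (Without the fault they would be Y1=0, Y2=0.)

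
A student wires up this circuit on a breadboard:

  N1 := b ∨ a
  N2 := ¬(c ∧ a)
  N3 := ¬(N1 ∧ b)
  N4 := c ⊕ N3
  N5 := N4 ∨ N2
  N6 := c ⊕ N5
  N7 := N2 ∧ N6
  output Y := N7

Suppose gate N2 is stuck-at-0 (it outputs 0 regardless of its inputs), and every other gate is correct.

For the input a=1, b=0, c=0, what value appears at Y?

Propagate with N2 forced: N1=1, N2=0 [stuck-at-0], N3=1, N4=1, N5=1, N6=1, N7=0.
So Y = 0. (Without the fault it would be 1.)

0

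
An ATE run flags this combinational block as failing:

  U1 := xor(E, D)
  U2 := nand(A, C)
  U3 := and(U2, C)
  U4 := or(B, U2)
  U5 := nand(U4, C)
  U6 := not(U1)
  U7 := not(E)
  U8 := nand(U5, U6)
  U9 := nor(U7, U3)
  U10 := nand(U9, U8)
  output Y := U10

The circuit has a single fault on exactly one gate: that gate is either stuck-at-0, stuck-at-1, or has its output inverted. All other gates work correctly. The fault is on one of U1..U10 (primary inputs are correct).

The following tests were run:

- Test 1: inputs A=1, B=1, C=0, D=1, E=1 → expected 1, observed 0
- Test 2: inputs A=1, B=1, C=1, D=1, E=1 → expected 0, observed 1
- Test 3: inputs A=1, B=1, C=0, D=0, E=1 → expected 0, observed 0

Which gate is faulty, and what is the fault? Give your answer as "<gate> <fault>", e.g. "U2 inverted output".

Fault-free values for test 1 (A=1, B=1, C=0, D=1, E=1): U1=0, U2=1, U3=0, U4=1, U5=1, U6=1, U7=0, U8=0, U9=1, U10=1, giving Y=1. Observed 0.
Test 1: faults giving observed 0 are {U1 stuck-at-1, U1 inverted output, U5 stuck-at-0, U5 inverted output, U6 stuck-at-0, U6 inverted output, U8 stuck-at-1, U8 inverted output, U10 stuck-at-0, U10 inverted output}.
Test 2 (A=1, B=1, C=1, D=1, E=1): fault-free U1=0, U2=0, U3=0, U4=1, U5=0, U6=1, U7=0, U8=1, U9=1, U10=0 → 0; observed 1. Eliminates U1 stuck-at-1, U1 inverted output, U5 stuck-at-0, U6 stuck-at-0, U6 inverted output, U8 stuck-at-1, U10 stuck-at-0.
Test 3 (A=1, B=1, C=0, D=0, E=1): fault-free U1=1, U2=1, U3=0, U4=1, U5=1, U6=0, U7=0, U8=1, U9=1, U10=0 → 0; observed 0. Eliminates U8 inverted output, U10 inverted output.
Only U5 inverted output is consistent with every test.

U5 inverted output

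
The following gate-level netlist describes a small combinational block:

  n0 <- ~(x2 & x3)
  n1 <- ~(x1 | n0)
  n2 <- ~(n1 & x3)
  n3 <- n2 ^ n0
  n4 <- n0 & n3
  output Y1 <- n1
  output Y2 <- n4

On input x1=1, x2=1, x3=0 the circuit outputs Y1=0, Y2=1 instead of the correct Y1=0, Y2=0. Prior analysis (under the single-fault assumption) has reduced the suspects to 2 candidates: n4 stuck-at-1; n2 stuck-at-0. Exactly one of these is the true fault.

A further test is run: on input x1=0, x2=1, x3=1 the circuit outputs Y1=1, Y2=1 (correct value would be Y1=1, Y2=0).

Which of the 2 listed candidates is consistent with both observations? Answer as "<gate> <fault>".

Evaluate each candidate on input x1=0, x2=1, x3=1:
  n4 stuck-at-1: n0=0, n1=1, n2=0, n3=0, n4=1 [stuck-at-1] → Y1=1, Y2=1 — matches
  n2 stuck-at-0: n0=0, n1=1, n2=0 [stuck-at-0], n3=0, n4=0 → Y1=1, Y2=0 — eliminated
Only n4 stuck-at-1 reproduces the observed Y1=1, Y2=1.

n4 stuck-at-1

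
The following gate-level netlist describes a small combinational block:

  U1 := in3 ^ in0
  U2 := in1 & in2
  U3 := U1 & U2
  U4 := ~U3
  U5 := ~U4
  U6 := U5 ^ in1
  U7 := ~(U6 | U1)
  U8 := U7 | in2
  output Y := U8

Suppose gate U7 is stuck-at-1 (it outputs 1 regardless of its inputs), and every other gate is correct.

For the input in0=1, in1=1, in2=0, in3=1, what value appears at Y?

1

Propagate with U7 forced: U1=0, U2=0, U3=0, U4=1, U5=0, U6=1, U7=1 [stuck-at-1], U8=1.
So Y = 1. (Without the fault it would be 0.)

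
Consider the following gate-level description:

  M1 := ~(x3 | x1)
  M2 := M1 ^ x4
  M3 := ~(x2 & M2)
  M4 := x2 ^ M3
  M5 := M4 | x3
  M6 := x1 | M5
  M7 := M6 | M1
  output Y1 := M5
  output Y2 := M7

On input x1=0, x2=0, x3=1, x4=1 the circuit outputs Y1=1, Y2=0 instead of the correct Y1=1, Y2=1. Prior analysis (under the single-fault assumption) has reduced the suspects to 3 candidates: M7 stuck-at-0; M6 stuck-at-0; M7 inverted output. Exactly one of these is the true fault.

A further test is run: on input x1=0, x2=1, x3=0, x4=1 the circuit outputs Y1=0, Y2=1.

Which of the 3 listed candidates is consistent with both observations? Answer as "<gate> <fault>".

M6 stuck-at-0

Evaluate each candidate on input x1=0, x2=1, x3=0, x4=1:
  M7 stuck-at-0: M1=1, M2=0, M3=1, M4=0, M5=0, M6=0, M7=0 [stuck-at-0] → Y1=0, Y2=0 — eliminated
  M6 stuck-at-0: M1=1, M2=0, M3=1, M4=0, M5=0, M6=0 [stuck-at-0], M7=1 → Y1=0, Y2=1 — matches
  M7 inverted output: M1=1, M2=0, M3=1, M4=0, M5=0, M6=0, M7=0 [inverted output] → Y1=0, Y2=0 — eliminated
Only M6 stuck-at-0 reproduces the observed Y1=0, Y2=1.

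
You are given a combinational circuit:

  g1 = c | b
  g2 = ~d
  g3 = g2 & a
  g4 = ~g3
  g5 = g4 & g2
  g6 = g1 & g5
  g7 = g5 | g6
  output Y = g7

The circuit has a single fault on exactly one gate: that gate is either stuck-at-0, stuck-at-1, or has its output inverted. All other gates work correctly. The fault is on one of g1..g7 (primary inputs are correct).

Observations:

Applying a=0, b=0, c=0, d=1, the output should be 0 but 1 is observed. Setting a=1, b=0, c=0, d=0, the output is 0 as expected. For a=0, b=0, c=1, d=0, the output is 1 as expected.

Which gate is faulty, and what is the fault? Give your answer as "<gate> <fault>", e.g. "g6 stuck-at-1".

g2 stuck-at-1

Fault-free values for test 1 (a=0, b=0, c=0, d=1): g1=0, g2=0, g3=0, g4=1, g5=0, g6=0, g7=0, giving Y=0. Observed 1.
Test 1: faults giving observed 1 are {g2 stuck-at-1, g2 inverted output, g5 stuck-at-1, g5 inverted output, g6 stuck-at-1, g6 inverted output, g7 stuck-at-1, g7 inverted output}.
Test 2 (a=1, b=0, c=0, d=0): fault-free g1=0, g2=1, g3=1, g4=0, g5=0, g6=0, g7=0 → 0; observed 0. Eliminates g5 stuck-at-1, g5 inverted output, g6 stuck-at-1, g6 inverted output, g7 stuck-at-1, g7 inverted output.
Test 3 (a=0, b=0, c=1, d=0): fault-free g1=1, g2=1, g3=0, g4=1, g5=1, g6=1, g7=1 → 1; observed 1. Eliminates g2 inverted output.
Only g2 stuck-at-1 is consistent with every test.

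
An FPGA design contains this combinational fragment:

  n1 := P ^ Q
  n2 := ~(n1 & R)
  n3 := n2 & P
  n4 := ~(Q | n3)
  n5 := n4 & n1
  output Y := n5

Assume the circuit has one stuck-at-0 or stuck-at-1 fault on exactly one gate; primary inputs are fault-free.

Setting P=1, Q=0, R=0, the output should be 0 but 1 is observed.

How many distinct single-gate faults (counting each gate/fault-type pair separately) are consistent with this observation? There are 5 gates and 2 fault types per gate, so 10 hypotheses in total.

Fault-free: n1=1, n2=1, n3=1, n4=0, n5=0 → 0. Observed 1.
  n1 stuck-at-0: output 0 ✗
  n1 stuck-at-1: output 0 ✗
  n2 stuck-at-0: output 1 ✓
  n2 stuck-at-1: output 0 ✗
  n3 stuck-at-0: output 1 ✓
  n3 stuck-at-1: output 0 ✗
  n4 stuck-at-0: output 0 ✗
  n4 stuck-at-1: output 1 ✓
  n5 stuck-at-0: output 0 ✗
  n5 stuck-at-1: output 1 ✓
Consistent faults: {n2 stuck-at-0, n3 stuck-at-0, n4 stuck-at-1, n5 stuck-at-1} — 4 in all.

4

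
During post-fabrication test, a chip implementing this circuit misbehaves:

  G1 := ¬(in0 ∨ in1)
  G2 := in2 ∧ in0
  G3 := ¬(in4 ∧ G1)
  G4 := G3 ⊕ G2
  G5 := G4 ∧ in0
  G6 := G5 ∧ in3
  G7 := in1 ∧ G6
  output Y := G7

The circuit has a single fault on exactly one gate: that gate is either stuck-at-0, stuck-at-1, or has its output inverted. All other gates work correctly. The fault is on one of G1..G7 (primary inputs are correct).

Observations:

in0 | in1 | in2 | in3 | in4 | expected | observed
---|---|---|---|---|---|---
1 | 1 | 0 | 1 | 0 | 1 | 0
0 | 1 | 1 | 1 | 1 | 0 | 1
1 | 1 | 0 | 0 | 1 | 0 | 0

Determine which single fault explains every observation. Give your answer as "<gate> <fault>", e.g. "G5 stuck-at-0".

G5 inverted output

Fault-free values for test 1 (in0=1, in1=1, in2=0, in3=1, in4=0): G1=0, G2=0, G3=1, G4=1, G5=1, G6=1, G7=1, giving Y=1. Observed 0.
Test 1: faults giving observed 0 are {G2 stuck-at-1, G2 inverted output, G3 stuck-at-0, G3 inverted output, G4 stuck-at-0, G4 inverted output, G5 stuck-at-0, G5 inverted output, G6 stuck-at-0, G6 inverted output, G7 stuck-at-0, G7 inverted output}.
Test 2 (in0=0, in1=1, in2=1, in3=1, in4=1): fault-free G1=0, G2=0, G3=1, G4=1, G5=0, G6=0, G7=0 → 0; observed 1. Eliminates G2 stuck-at-1, G2 inverted output, G3 stuck-at-0, G3 inverted output, G4 stuck-at-0, G4 inverted output, G5 stuck-at-0, G6 stuck-at-0, G7 stuck-at-0.
Test 3 (in0=1, in1=1, in2=0, in3=0, in4=1): fault-free G1=0, G2=0, G3=1, G4=1, G5=1, G6=0, G7=0 → 0; observed 0. Eliminates G6 inverted output, G7 inverted output.
Only G5 inverted output is consistent with every test.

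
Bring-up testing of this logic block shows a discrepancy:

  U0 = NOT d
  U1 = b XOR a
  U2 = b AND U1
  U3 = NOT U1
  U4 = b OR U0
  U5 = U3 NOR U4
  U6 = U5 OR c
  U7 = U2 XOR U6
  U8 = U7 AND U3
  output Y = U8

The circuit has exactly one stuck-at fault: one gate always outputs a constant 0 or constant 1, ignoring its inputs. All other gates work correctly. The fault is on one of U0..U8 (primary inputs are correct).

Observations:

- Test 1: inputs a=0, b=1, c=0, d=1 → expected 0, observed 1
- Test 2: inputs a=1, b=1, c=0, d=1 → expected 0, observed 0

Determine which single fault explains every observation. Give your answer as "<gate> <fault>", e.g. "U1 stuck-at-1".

U3 stuck-at-1

Fault-free values for test 1 (a=0, b=1, c=0, d=1): U0=0, U1=1, U2=1, U3=0, U4=1, U5=0, U6=0, U7=1, U8=0, giving Y=0. Observed 1.
Test 1: faults giving observed 1 are {U3 stuck-at-1, U8 stuck-at-1}.
Test 2 (a=1, b=1, c=0, d=1): fault-free U0=0, U1=0, U2=0, U3=1, U4=1, U5=0, U6=0, U7=0, U8=0 → 0; observed 0. Eliminates U8 stuck-at-1.
Only U3 stuck-at-1 is consistent with every test.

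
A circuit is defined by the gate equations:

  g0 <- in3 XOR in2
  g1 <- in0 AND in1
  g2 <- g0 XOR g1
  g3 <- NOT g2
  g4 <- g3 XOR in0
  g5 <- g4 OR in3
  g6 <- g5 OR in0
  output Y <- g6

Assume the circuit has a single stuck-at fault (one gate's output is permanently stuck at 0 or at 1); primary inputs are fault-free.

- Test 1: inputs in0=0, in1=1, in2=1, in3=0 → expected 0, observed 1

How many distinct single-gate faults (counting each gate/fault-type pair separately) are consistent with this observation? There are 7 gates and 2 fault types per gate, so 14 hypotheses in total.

7

Fault-free: g0=1, g1=0, g2=1, g3=0, g4=0, g5=0, g6=0 → 0. Observed 1.
  g0 stuck-at-0: output 1 ✓
  g0 stuck-at-1: output 0 ✗
  g1 stuck-at-0: output 0 ✗
  g1 stuck-at-1: output 1 ✓
  g2 stuck-at-0: output 1 ✓
  g2 stuck-at-1: output 0 ✗
  g3 stuck-at-0: output 0 ✗
  g3 stuck-at-1: output 1 ✓
  g4 stuck-at-0: output 0 ✗
  g4 stuck-at-1: output 1 ✓
  g5 stuck-at-0: output 0 ✗
  g5 stuck-at-1: output 1 ✓
  g6 stuck-at-0: output 0 ✗
  g6 stuck-at-1: output 1 ✓
Consistent faults: {g0 stuck-at-0, g1 stuck-at-1, g2 stuck-at-0, g3 stuck-at-1, g4 stuck-at-1, g5 stuck-at-1, g6 stuck-at-1} — 7 in all.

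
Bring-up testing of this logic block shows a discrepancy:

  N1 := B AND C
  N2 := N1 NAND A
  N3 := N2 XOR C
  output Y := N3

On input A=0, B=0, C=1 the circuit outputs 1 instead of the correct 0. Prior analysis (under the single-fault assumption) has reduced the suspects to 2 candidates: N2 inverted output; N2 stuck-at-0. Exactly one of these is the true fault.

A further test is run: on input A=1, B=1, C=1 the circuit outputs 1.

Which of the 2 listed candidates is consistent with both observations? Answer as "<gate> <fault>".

Evaluate each candidate on input A=1, B=1, C=1:
  N2 inverted output: N1=1, N2=1 [inverted output], N3=0 → 0 — eliminated
  N2 stuck-at-0: N1=1, N2=0 [stuck-at-0], N3=1 → 1 — matches
Only N2 stuck-at-0 reproduces the observed 1.

N2 stuck-at-0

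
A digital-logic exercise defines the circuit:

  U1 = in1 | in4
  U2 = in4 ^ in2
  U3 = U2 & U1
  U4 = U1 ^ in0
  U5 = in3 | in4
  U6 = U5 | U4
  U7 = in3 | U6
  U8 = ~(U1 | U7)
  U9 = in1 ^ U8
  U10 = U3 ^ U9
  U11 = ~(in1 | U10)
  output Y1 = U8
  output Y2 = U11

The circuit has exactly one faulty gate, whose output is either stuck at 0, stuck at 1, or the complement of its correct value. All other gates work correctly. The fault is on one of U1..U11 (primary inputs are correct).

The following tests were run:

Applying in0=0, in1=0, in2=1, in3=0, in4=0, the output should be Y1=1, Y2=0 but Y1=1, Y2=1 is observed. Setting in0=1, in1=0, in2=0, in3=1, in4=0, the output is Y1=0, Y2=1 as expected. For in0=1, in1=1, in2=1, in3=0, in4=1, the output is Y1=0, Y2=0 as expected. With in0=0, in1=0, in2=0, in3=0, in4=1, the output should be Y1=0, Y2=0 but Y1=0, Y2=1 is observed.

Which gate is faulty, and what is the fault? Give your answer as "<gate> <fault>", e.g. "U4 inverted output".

Fault-free values for test 1 (in0=0, in1=0, in2=1, in3=0, in4=0): U1=0, U2=1, U3=0, U4=0, U5=0, U6=0, U7=0, U8=1, U9=1, U10=1, U11=0, giving Y1=1, Y2=0. Observed Y1=1, Y2=1.
Test 1: faults giving observed Y1=1, Y2=1 are {U3 stuck-at-1, U3 inverted output, U9 stuck-at-0, U9 inverted output, U10 stuck-at-0, U10 inverted output, U11 stuck-at-1, U11 inverted output}.
Test 2 (in0=1, in1=0, in2=0, in3=1, in4=0): fault-free U1=0, U2=0, U3=0, U4=1, U5=1, U6=1, U7=1, U8=0, U9=0, U10=0, U11=1 → Y1=0, Y2=1; observed Y1=0, Y2=1. Eliminates U3 stuck-at-1, U3 inverted output, U9 inverted output, U10 inverted output, U11 inverted output.
Test 3 (in0=1, in1=1, in2=1, in3=0, in4=1): fault-free U1=1, U2=0, U3=0, U4=0, U5=1, U6=1, U7=1, U8=0, U9=1, U10=1, U11=0 → Y1=0, Y2=0; observed Y1=0, Y2=0. Eliminates U11 stuck-at-1.
Test 4 (in0=0, in1=0, in2=0, in3=0, in4=1): fault-free U1=1, U2=1, U3=1, U4=1, U5=1, U6=1, U7=1, U8=0, U9=0, U10=1, U11=0 → Y1=0, Y2=0; observed Y1=0, Y2=1. Eliminates U9 stuck-at-0.
Only U10 stuck-at-0 is consistent with every test.

U10 stuck-at-0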